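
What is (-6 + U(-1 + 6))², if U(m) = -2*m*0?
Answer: 36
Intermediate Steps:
U(m) = 0
(-6 + U(-1 + 6))² = (-6 + 0)² = (-6)² = 36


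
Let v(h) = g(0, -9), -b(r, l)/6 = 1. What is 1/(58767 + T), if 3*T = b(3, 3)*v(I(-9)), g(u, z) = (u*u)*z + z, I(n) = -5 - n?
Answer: 1/58785 ≈ 1.7011e-5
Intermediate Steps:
b(r, l) = -6 (b(r, l) = -6*1 = -6)
g(u, z) = z + z*u**2 (g(u, z) = u**2*z + z = z*u**2 + z = z + z*u**2)
v(h) = -9 (v(h) = -9*(1 + 0**2) = -9*(1 + 0) = -9*1 = -9)
T = 18 (T = (-6*(-9))/3 = (1/3)*54 = 18)
1/(58767 + T) = 1/(58767 + 18) = 1/58785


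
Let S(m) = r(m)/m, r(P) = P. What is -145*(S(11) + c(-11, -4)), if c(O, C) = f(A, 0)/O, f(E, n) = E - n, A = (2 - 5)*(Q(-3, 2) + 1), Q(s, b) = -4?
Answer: -290/11 ≈ -26.364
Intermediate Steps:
A = 9 (A = (2 - 5)*(-4 + 1) = -3*(-3) = 9)
c(O, C) = 9/O (c(O, C) = (9 - 1*0)/O = (9 + 0)/O = 9/O)
S(m) = 1 (S(m) = m/m = 1)
-145*(S(11) + c(-11, -4)) = -145*(1 + 9/(-11)) = -145*(1 + 9*(-1/11)) = -145*(1 - 9/11) = -145*2/11 = -290/11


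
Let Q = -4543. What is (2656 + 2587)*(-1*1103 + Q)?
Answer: -29601978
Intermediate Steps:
(2656 + 2587)*(-1*1103 + Q) = (2656 + 2587)*(-1*1103 - 4543) = 5243*(-1103 - 4543) = 5243*(-5646) = -29601978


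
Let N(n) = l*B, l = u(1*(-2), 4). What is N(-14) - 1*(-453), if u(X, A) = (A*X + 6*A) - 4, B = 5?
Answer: 513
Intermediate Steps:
u(X, A) = -4 + 6*A + A*X (u(X, A) = (6*A + A*X) - 4 = -4 + 6*A + A*X)
l = 12 (l = -4 + 6*4 + 4*(1*(-2)) = -4 + 24 + 4*(-2) = -4 + 24 - 8 = 12)
N(n) = 60 (N(n) = 12*5 = 60)
N(-14) - 1*(-453) = 60 - 1*(-453) = 60 + 453 = 513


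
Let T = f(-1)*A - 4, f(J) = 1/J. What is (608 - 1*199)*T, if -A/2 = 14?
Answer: 9816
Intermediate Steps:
A = -28 (A = -2*14 = -28)
T = 24 (T = -28/(-1) - 4 = -1*(-28) - 4 = 28 - 4 = 24)
(608 - 1*199)*T = (608 - 1*199)*24 = (608 - 199)*24 = 409*24 = 9816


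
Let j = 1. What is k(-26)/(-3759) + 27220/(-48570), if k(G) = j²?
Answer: -3412285/6085821 ≈ -0.56069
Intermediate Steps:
k(G) = 1 (k(G) = 1² = 1)
k(-26)/(-3759) + 27220/(-48570) = 1/(-3759) + 27220/(-48570) = 1*(-1/3759) + 27220*(-1/48570) = -1/3759 - 2722/4857 = -3412285/6085821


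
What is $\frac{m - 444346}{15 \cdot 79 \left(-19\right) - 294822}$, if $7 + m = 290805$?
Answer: $\frac{153548}{317337} \approx 0.48386$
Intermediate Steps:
$m = 290798$ ($m = -7 + 290805 = 290798$)
$\frac{m - 444346}{15 \cdot 79 \left(-19\right) - 294822} = \frac{290798 - 444346}{15 \cdot 79 \left(-19\right) - 294822} = - \frac{153548}{1185 \left(-19\right) - 294822} = - \frac{153548}{-22515 - 294822} = - \frac{153548}{-317337} = \left(-153548\right) \left(- \frac{1}{317337}\right) = \frac{153548}{317337}$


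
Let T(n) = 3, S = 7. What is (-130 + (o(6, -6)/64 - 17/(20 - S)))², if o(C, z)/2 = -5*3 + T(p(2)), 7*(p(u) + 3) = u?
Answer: 187553025/10816 ≈ 17340.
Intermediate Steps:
p(u) = -3 + u/7
o(C, z) = -24 (o(C, z) = 2*(-5*3 + 3) = 2*(-15 + 3) = 2*(-12) = -24)
(-130 + (o(6, -6)/64 - 17/(20 - S)))² = (-130 + (-24/64 - 17/(20 - 1*7)))² = (-130 + (-24*1/64 - 17/(20 - 7)))² = (-130 + (-3/8 - 17/13))² = (-130 - 175/104)² = (-13695/104)² = 187553025/10816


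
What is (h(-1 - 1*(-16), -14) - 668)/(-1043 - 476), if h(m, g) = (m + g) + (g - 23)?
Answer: 704/1519 ≈ 0.46346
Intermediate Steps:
h(m, g) = -23 + m + 2*g (h(m, g) = (g + m) + (-23 + g) = -23 + m + 2*g)
(h(-1 - 1*(-16), -14) - 668)/(-1043 - 476) = ((-23 + (-1 - 1*(-16)) + 2*(-14)) - 668)/(-1043 - 476) = ((-23 + (-1 + 16) - 28) - 668)/(-1519) = -((-23 + 15 - 28) - 668)/1519 = -(-36 - 668)/1519 = -1/1519*(-704) = 704/1519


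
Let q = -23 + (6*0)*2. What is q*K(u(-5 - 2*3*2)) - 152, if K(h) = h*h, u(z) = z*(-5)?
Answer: -166327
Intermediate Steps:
u(z) = -5*z
q = -23 (q = -23 + 0*2 = -23 + 0 = -23)
K(h) = h**2
q*K(u(-5 - 2*3*2)) - 152 = -23*25*(-5 - 2*3*2)**2 - 152 = -23*25*(-5 - 6*2)**2 - 152 = -23*25*(-5 - 12)**2 - 152 = -23*(-5*(-17))**2 - 152 = -23*85**2 - 152 = -23*7225 - 152 = -166175 - 152 = -166327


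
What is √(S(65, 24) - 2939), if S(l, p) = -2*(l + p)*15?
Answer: I*√5609 ≈ 74.893*I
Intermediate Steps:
S(l, p) = -30*l - 30*p (S(l, p) = (-2*l - 2*p)*15 = -30*l - 30*p)
√(S(65, 24) - 2939) = √((-30*65 - 30*24) - 2939) = √((-1950 - 720) - 2939) = √(-2670 - 2939) = √(-5609) = I*√5609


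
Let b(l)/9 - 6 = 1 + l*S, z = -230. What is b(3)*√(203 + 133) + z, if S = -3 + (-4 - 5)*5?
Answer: -230 - 4932*√21 ≈ -22831.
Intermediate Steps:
S = -48 (S = -3 - 9*5 = -3 - 45 = -48)
b(l) = 63 - 432*l (b(l) = 54 + 9*(1 + l*(-48)) = 54 + 9*(1 - 48*l) = 54 + (9 - 432*l) = 63 - 432*l)
b(3)*√(203 + 133) + z = (63 - 432*3)*√(203 + 133) - 230 = (63 - 1296)*√336 - 230 = -4932*√21 - 230 = -230 - 4932*√21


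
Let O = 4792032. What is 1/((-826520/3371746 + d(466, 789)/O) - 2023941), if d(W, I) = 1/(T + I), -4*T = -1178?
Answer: -1250476229117808/2530890416167610753449 ≈ -4.9409e-7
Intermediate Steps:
T = 589/2 (T = -¼*(-1178) = 589/2 ≈ 294.50)
d(W, I) = 1/(589/2 + I)
1/((-826520/3371746 + d(466, 789)/O) - 2023941) = 1/((-826520/3371746 + (2/(589 + 2*789))/4792032) - 2023941) = 1/((-826520*1/3371746 + (2/(589 + 1578))*(1/4792032)) - 2023941) = 1/((-413260/1685873 + (2/2167)*(1/4792032)) - 2023941) = 1/((-413260/1685873 + 1/5192166672) - 2023941) = 1/(-306530685312121/1250476229117808 - 2023941) = 1/(-2530890416167610753449/1250476229117808) = -1250476229117808/2530890416167610753449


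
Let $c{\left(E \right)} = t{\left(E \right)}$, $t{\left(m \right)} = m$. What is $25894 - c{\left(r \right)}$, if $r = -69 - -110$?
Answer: $25853$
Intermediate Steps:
$r = 41$ ($r = -69 + 110 = 41$)
$c{\left(E \right)} = E$
$25894 - c{\left(r \right)} = 25894 - 41 = 25853$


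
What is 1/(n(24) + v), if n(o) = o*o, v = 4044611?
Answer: 1/4045187 ≈ 2.4721e-7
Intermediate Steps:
n(o) = o²
1/(n(24) + v) = 1/(24² + 4044611) = 1/(576 + 4044611) = 1/4045187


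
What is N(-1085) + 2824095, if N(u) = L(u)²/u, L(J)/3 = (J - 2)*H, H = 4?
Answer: 2893997139/1085 ≈ 2.6673e+6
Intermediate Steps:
L(J) = -24 + 12*J (L(J) = 3*((J - 2)*4) = 3*((-2 + J)*4) = 3*(-8 + 4*J) = -24 + 12*J)
N(u) = (-24 + 12*u)²/u
N(-1085) + 2824095 = 144*(-2 - 1085)²/(-1085) + 2824095 = 144*(-1/1085)*(-1087)² + 2824095 = 144*(-1/1085)*1181569 + 2824095 = -170145936/1085 + 2824095 = 2893997139/1085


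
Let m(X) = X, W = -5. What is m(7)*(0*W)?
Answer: 0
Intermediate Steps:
m(7)*(0*W) = 7*(0*(-5)) = 7*0 = 0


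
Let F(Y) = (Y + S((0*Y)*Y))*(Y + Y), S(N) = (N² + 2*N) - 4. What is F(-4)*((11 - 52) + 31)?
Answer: -640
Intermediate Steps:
S(N) = -4 + N² + 2*N
F(Y) = 2*Y*(-4 + Y) (F(Y) = (Y + (-4 + ((0*Y)*Y)² + 2*((0*Y)*Y)))*(Y + Y) = (Y + (-4 + (0*Y)² + 2*(0*Y)))*(2*Y) = (Y + (-4 + 0² + 2*0))*(2*Y) = (Y + (-4 + 0 + 0))*(2*Y) = (Y - 4)*(2*Y) = (-4 + Y)*(2*Y) = 2*Y*(-4 + Y))
F(-4)*((11 - 52) + 31) = (2*(-4)*(-4 - 4))*((11 - 52) + 31) = (2*(-4)*(-8))*(-41 + 31) = 64*(-10) = -640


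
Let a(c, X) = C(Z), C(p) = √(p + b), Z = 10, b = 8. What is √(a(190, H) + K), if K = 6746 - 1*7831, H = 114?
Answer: √(-1085 + 3*√2) ≈ 32.875*I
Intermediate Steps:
C(p) = √(8 + p) (C(p) = √(p + 8) = √(8 + p))
a(c, X) = 3*√2 (a(c, X) = √(8 + 10) = √18 = 3*√2)
K = -1085 (K = 6746 - 7831 = -1085)
√(a(190, H) + K) = √(3*√2 - 1085) = √(-1085 + 3*√2)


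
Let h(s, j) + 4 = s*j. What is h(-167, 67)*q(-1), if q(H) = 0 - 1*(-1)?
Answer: -11193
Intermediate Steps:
h(s, j) = -4 + j*s (h(s, j) = -4 + s*j = -4 + j*s)
q(H) = 1 (q(H) = 0 + 1 = 1)
h(-167, 67)*q(-1) = (-4 + 67*(-167))*1 = (-4 - 11189)*1 = -11193*1 = -11193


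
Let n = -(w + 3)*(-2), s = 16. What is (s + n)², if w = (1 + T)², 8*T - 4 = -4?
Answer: 576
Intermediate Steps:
T = 0 (T = ½ + (⅛)*(-4) = ½ - ½ = 0)
w = 1 (w = (1 + 0)² = 1² = 1)
n = 8 (n = -(1 + 3)*(-2) = -1*4*(-2) = -4*(-2) = 8)
(s + n)² = (16 + 8)² = 24² = 576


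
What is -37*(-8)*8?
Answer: 2368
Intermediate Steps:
-37*(-8)*8 = 296*8 = 2368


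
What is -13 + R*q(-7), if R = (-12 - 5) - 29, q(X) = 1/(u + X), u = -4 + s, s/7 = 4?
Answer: -267/17 ≈ -15.706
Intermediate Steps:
s = 28 (s = 7*4 = 28)
u = 24 (u = -4 + 28 = 24)
q(X) = 1/(24 + X)
R = -46 (R = -17 - 29 = -46)
-13 + R*q(-7) = -13 - 46/(24 - 7) = -13 - 46/17 = -267/17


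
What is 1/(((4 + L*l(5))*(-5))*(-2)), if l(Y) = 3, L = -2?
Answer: -1/20 ≈ -0.050000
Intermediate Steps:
1/(((4 + L*l(5))*(-5))*(-2)) = 1/(((4 - 2*3)*(-5))*(-2)) = 1/(((4 - 6)*(-5))*(-2)) = 1/(-2*(-5)*(-2)) = 1/(10*(-2)) = 1/(-20) = -1/20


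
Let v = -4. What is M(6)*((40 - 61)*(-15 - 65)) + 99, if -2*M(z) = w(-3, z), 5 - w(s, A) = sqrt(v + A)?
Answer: -4101 + 840*sqrt(2) ≈ -2913.1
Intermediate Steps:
w(s, A) = 5 - sqrt(-4 + A)
M(z) = -5/2 + sqrt(-4 + z)/2 (M(z) = -(5 - sqrt(-4 + z))/2 = -5/2 + sqrt(-4 + z)/2)
M(6)*((40 - 61)*(-15 - 65)) + 99 = (-5/2 + sqrt(-4 + 6)/2)*((40 - 61)*(-15 - 65)) + 99 = (-5/2 + sqrt(2)/2)*(-21*(-80)) + 99 = (-5/2 + sqrt(2)/2)*1680 + 99 = (-4200 + 840*sqrt(2)) + 99 = -4101 + 840*sqrt(2)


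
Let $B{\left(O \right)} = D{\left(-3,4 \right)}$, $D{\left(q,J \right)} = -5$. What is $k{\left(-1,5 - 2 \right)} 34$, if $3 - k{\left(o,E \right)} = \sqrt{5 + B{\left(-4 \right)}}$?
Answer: $102$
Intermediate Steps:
$B{\left(O \right)} = -5$
$k{\left(o,E \right)} = 3$ ($k{\left(o,E \right)} = 3 - \sqrt{5 - 5} = 3 - \sqrt{0} = 3 - 0 = 3 + 0 = 3$)
$k{\left(-1,5 - 2 \right)} 34 = 3 \cdot 34 = 102$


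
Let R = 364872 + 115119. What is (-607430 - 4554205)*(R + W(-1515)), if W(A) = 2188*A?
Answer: 14632352585415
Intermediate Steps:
R = 479991
(-607430 - 4554205)*(R + W(-1515)) = (-607430 - 4554205)*(479991 + 2188*(-1515)) = -5161635*(479991 - 3314820) = -5161635*(-2834829) = 14632352585415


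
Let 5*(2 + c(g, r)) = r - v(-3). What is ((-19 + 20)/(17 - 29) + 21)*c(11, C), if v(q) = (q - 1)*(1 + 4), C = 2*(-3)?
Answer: 251/15 ≈ 16.733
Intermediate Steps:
C = -6
v(q) = -5 + 5*q (v(q) = (-1 + q)*5 = -5 + 5*q)
c(g, r) = 2 + r/5 (c(g, r) = -2 + (r - (-5 + 5*(-3)))/5 = -2 + (r - (-5 - 15))/5 = -2 + (r - 1*(-20))/5 = -2 + (r + 20)/5 = -2 + (20 + r)/5 = -2 + (4 + r/5) = 2 + r/5)
((-19 + 20)/(17 - 29) + 21)*c(11, C) = ((-19 + 20)/(17 - 29) + 21)*(2 + (⅕)*(-6)) = (1/(-12) + 21)*(2 - 6/5) = (1*(-1/12) + 21)*(⅘) = (-1/12 + 21)*(⅘) = (251/12)*(⅘) = 251/15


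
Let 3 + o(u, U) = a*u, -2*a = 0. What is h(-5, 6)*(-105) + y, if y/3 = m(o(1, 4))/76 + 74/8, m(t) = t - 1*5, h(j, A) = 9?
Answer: -69735/76 ≈ -917.57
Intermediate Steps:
a = 0 (a = -½*0 = 0)
o(u, U) = -3 (o(u, U) = -3 + 0*u = -3 + 0 = -3)
m(t) = -5 + t (m(t) = t - 5 = -5 + t)
y = 2085/76 (y = 3*((-5 - 3)/76 + 74/8) = 3*(-8*1/76 + 74*(⅛)) = 3*(-2/19 + 37/4) = 3*(695/76) = 2085/76 ≈ 27.434)
h(-5, 6)*(-105) + y = 9*(-105) + 2085/76 = -945 + 2085/76 = -69735/76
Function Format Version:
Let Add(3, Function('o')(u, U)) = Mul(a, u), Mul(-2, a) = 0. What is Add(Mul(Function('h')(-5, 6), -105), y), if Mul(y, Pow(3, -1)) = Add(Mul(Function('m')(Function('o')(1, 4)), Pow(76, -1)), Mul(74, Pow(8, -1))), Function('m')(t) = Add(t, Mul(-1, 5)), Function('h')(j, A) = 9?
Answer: Rational(-69735, 76) ≈ -917.57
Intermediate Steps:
a = 0 (a = Mul(Rational(-1, 2), 0) = 0)
Function('o')(u, U) = -3 (Function('o')(u, U) = Add(-3, Mul(0, u)) = Add(-3, 0) = -3)
Function('m')(t) = Add(-5, t) (Function('m')(t) = Add(t, -5) = Add(-5, t))
y = Rational(2085, 76) (y = Mul(3, Add(Mul(Add(-5, -3), Pow(76, -1)), Mul(74, Pow(8, -1)))) = Mul(3, Add(Mul(-8, Rational(1, 76)), Mul(74, Rational(1, 8)))) = Mul(3, Add(Rational(-2, 19), Rational(37, 4))) = Mul(3, Rational(695, 76)) = Rational(2085, 76) ≈ 27.434)
Add(Mul(Function('h')(-5, 6), -105), y) = Add(Mul(9, -105), Rational(2085, 76)) = Add(-945, Rational(2085, 76)) = Rational(-69735, 76)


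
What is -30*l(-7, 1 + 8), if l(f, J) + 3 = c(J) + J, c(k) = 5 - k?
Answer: -60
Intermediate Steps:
l(f, J) = 2 (l(f, J) = -3 + ((5 - J) + J) = -3 + 5 = 2)
-30*l(-7, 1 + 8) = -30*2 = -60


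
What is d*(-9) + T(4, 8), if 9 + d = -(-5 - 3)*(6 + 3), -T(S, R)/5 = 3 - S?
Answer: -562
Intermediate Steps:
T(S, R) = -15 + 5*S (T(S, R) = -5*(3 - S) = -15 + 5*S)
d = 63 (d = -9 - (-5 - 3)*(6 + 3) = -9 - (-8)*9 = -9 - 1*(-72) = -9 + 72 = 63)
d*(-9) + T(4, 8) = 63*(-9) + (-15 + 5*4) = -567 + (-15 + 20) = -567 + 5 = -562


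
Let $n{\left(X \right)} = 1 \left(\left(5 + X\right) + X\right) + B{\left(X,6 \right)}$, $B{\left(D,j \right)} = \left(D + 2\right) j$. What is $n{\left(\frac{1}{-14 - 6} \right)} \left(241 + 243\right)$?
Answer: $\frac{40172}{5} \approx 8034.4$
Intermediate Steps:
$B{\left(D,j \right)} = j \left(2 + D\right)$ ($B{\left(D,j \right)} = \left(2 + D\right) j = j \left(2 + D\right)$)
$n{\left(X \right)} = 17 + 8 X$ ($n{\left(X \right)} = 1 \left(\left(5 + X\right) + X\right) + 6 \left(2 + X\right) = 1 \left(5 + 2 X\right) + \left(12 + 6 X\right) = \left(5 + 2 X\right) + \left(12 + 6 X\right) = 17 + 8 X$)
$n{\left(\frac{1}{-14 - 6} \right)} \left(241 + 243\right) = \left(17 + \frac{8}{-14 - 6}\right) \left(241 + 243\right) = \left(17 + \frac{8}{-20}\right) 484 = \left(17 + 8 \left(- \frac{1}{20}\right)\right) 484 = \left(17 - \frac{2}{5}\right) 484 = \frac{83}{5} \cdot 484 = \frac{40172}{5}$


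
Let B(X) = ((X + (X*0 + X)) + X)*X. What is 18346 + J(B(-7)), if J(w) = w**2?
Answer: 39955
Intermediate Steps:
B(X) = 3*X**2 (B(X) = ((X + (0 + X)) + X)*X = ((X + X) + X)*X = (2*X + X)*X = (3*X)*X = 3*X**2)
18346 + J(B(-7)) = 18346 + (3*(-7)**2)**2 = 18346 + (3*49)**2 = 18346 + 147**2 = 18346 + 21609 = 39955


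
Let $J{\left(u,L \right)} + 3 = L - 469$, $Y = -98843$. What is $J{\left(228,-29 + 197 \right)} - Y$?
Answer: $98539$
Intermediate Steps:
$J{\left(u,L \right)} = -472 + L$ ($J{\left(u,L \right)} = -3 + \left(L - 469\right) = -3 + \left(-469 + L\right) = -472 + L$)
$J{\left(228,-29 + 197 \right)} - Y = \left(-472 + \left(-29 + 197\right)\right) - -98843 = \left(-472 + 168\right) + 98843 = -304 + 98843 = 98539$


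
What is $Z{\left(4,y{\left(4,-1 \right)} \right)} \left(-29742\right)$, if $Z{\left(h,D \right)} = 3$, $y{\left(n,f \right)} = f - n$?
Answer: $-89226$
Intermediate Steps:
$Z{\left(4,y{\left(4,-1 \right)} \right)} \left(-29742\right) = 3 \left(-29742\right) = -89226$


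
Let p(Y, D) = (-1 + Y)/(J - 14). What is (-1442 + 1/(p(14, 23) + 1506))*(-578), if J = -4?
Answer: 22583021816/27095 ≈ 8.3348e+5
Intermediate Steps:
p(Y, D) = 1/18 - Y/18 (p(Y, D) = (-1 + Y)/(-4 - 14) = (-1 + Y)/(-18) = (-1 + Y)*(-1/18) = 1/18 - Y/18)
(-1442 + 1/(p(14, 23) + 1506))*(-578) = (-1442 + 1/((1/18 - 1/18*14) + 1506))*(-578) = (-1442 + 1/((1/18 - 7/9) + 1506))*(-578) = (-1442 + 1/(-13/18 + 1506))*(-578) = (-1442 + 1/(27095/18))*(-578) = (-1442 + 18/27095)*(-578) = -39070972/27095*(-578) = 22583021816/27095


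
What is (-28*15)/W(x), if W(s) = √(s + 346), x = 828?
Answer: -210*√1174/587 ≈ -12.258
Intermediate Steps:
W(s) = √(346 + s)
(-28*15)/W(x) = (-28*15)/(√(346 + 828)) = -420*√1174/1174 = -210*√1174/587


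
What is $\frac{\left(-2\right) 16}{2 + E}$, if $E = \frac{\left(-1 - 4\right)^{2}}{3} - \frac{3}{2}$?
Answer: $- \frac{192}{53} \approx -3.6226$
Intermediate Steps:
$E = \frac{41}{6}$ ($E = \left(-5\right)^{2} \cdot \frac{1}{3} - \frac{3}{2} = 25 \cdot \frac{1}{3} - \frac{3}{2} = \frac{25}{3} - \frac{3}{2} = \frac{41}{6} \approx 6.8333$)
$\frac{\left(-2\right) 16}{2 + E} = \frac{\left(-2\right) 16}{2 + \frac{41}{6}} = - \frac{32}{\frac{53}{6}} = \left(-32\right) \frac{6}{53} = - \frac{192}{53}$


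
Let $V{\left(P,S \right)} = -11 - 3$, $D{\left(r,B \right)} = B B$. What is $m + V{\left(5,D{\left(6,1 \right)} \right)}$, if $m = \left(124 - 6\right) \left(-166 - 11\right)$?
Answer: $-20900$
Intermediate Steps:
$D{\left(r,B \right)} = B^{2}$
$V{\left(P,S \right)} = -14$
$m = -20886$ ($m = 118 \left(-177\right) = -20886$)
$m + V{\left(5,D{\left(6,1 \right)} \right)} = -20886 - 14 = -20900$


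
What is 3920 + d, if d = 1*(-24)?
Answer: 3896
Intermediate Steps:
d = -24
3920 + d = 3920 - 24 = 3896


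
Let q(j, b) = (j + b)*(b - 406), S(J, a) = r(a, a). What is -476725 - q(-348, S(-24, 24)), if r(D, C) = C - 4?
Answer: -603333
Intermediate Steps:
r(D, C) = -4 + C
S(J, a) = -4 + a
q(j, b) = (-406 + b)*(b + j) (q(j, b) = (b + j)*(-406 + b) = (-406 + b)*(b + j))
-476725 - q(-348, S(-24, 24)) = -476725 - ((-4 + 24)² - 406*(-4 + 24) - 406*(-348) + (-4 + 24)*(-348)) = -476725 - (20² - 406*20 + 141288 + 20*(-348)) = -476725 - (400 - 8120 + 141288 - 6960) = -476725 - 1*126608 = -476725 - 126608 = -603333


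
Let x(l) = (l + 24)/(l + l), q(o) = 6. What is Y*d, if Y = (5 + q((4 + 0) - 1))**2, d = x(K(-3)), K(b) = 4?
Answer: 847/2 ≈ 423.50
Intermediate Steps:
x(l) = (24 + l)/(2*l) (x(l) = (24 + l)/((2*l)) = (24 + l)*(1/(2*l)) = (24 + l)/(2*l))
d = 7/2 (d = (1/2)*(24 + 4)/4 = (1/2)*(1/4)*28 = 7/2 ≈ 3.5000)
Y = 121 (Y = (5 + 6)**2 = 11**2 = 121)
Y*d = 121*(7/2) = 847/2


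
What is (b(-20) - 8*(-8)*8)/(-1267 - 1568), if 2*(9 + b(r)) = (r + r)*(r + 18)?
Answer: -181/945 ≈ -0.19153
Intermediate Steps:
b(r) = -9 + r*(18 + r) (b(r) = -9 + ((r + r)*(r + 18))/2 = -9 + ((2*r)*(18 + r))/2 = -9 + (2*r*(18 + r))/2 = -9 + r*(18 + r))
(b(-20) - 8*(-8)*8)/(-1267 - 1568) = ((-9 + (-20)² + 18*(-20)) - 8*(-8)*8)/(-1267 - 1568) = ((-9 + 400 - 360) + 64*8)/(-2835) = (31 + 512)*(-1/2835) = 543*(-1/2835) = -181/945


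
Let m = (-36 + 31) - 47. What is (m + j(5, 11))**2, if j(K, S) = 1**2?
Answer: 2601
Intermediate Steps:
j(K, S) = 1
m = -52 (m = -5 - 47 = -52)
(m + j(5, 11))**2 = (-52 + 1)**2 = (-51)**2 = 2601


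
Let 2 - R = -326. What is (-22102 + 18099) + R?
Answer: -3675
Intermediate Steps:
R = 328 (R = 2 - 1*(-326) = 2 + 326 = 328)
(-22102 + 18099) + R = (-22102 + 18099) + 328 = -4003 + 328 = -3675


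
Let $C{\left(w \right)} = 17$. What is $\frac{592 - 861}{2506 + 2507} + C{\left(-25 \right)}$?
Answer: $\frac{84952}{5013} \approx 16.946$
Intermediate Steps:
$\frac{592 - 861}{2506 + 2507} + C{\left(-25 \right)} = \frac{592 - 861}{2506 + 2507} + 17 = - \frac{269}{5013} + 17 = \frac{84952}{5013}$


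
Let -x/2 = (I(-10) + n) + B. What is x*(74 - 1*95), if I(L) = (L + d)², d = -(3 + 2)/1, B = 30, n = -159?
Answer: 4032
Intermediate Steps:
d = -5 (d = -1*5*1 = -5*1 = -5)
I(L) = (-5 + L)² (I(L) = (L - 5)² = (-5 + L)²)
x = -192 (x = -2*(((-5 - 10)² - 159) + 30) = -2*(((-15)² - 159) + 30) = -2*((225 - 159) + 30) = -2*(66 + 30) = -2*96 = -192)
x*(74 - 1*95) = -192*(74 - 1*95) = -192*(74 - 95) = -192*(-21) = 4032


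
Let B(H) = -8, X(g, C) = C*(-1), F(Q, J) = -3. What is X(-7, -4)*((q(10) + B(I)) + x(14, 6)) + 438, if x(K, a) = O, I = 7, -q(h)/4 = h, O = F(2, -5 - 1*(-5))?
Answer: 234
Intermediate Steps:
O = -3
q(h) = -4*h
X(g, C) = -C
x(K, a) = -3
X(-7, -4)*((q(10) + B(I)) + x(14, 6)) + 438 = (-1*(-4))*((-4*10 - 8) - 3) + 438 = 4*((-40 - 8) - 3) + 438 = 4*(-48 - 3) + 438 = 4*(-51) + 438 = -204 + 438 = 234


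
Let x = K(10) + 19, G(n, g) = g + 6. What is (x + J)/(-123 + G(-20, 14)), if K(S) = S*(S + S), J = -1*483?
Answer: 264/103 ≈ 2.5631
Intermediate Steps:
J = -483
K(S) = 2*S² (K(S) = S*(2*S) = 2*S²)
G(n, g) = 6 + g
x = 219 (x = 2*10² + 19 = 2*100 + 19 = 200 + 19 = 219)
(x + J)/(-123 + G(-20, 14)) = (219 - 483)/(-123 + (6 + 14)) = -264/(-123 + 20) = -264/(-103) = -264*(-1/103) = 264/103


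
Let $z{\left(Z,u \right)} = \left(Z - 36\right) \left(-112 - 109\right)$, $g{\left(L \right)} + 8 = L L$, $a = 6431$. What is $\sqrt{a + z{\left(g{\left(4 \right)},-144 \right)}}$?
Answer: $\sqrt{12619} \approx 112.33$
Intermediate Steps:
$g{\left(L \right)} = -8 + L^{2}$ ($g{\left(L \right)} = -8 + L L = -8 + L^{2}$)
$z{\left(Z,u \right)} = 7956 - 221 Z$ ($z{\left(Z,u \right)} = \left(-36 + Z\right) \left(-221\right) = 7956 - 221 Z$)
$\sqrt{a + z{\left(g{\left(4 \right)},-144 \right)}} = \sqrt{6431 + \left(7956 - 221 \left(-8 + 4^{2}\right)\right)} = \sqrt{6431 + \left(7956 - 221 \left(-8 + 16\right)\right)} = \sqrt{6431 + \left(7956 - 1768\right)} = \sqrt{6431 + 6188} = \sqrt{12619}$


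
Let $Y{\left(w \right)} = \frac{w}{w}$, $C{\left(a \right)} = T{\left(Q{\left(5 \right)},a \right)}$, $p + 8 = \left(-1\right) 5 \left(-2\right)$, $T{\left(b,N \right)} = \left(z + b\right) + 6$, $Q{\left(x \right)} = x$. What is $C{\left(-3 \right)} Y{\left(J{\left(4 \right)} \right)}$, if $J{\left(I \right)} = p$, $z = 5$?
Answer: $16$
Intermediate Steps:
$T{\left(b,N \right)} = 11 + b$ ($T{\left(b,N \right)} = \left(5 + b\right) + 6 = 11 + b$)
$p = 2$ ($p = -8 + \left(-1\right) 5 \left(-2\right) = -8 - -10 = -8 + 10 = 2$)
$J{\left(I \right)} = 2$
$C{\left(a \right)} = 16$ ($C{\left(a \right)} = 11 + 5 = 16$)
$Y{\left(w \right)} = 1$
$C{\left(-3 \right)} Y{\left(J{\left(4 \right)} \right)} = 16 \cdot 1 = 16$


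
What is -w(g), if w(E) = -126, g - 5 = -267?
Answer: 126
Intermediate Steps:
g = -262 (g = 5 - 267 = -262)
-w(g) = -1*(-126) = 126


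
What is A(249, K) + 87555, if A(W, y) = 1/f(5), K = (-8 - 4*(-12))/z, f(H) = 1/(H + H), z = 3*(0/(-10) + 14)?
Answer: 87565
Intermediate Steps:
z = 42 (z = 3*(0*(-⅒) + 14) = 3*(0 + 14) = 3*14 = 42)
f(H) = 1/(2*H)
K = 20/21 (K = (-8 - 4*(-12))/42 = (-8 + 48)*(1/42) = 40*(1/42) = 20/21 ≈ 0.95238)
A(W, y) = 10 (A(W, y) = 1/((½)/5) = 1/((½)*(⅕)) = 1/(⅒) = 10)
A(249, K) + 87555 = 10 + 87555 = 87565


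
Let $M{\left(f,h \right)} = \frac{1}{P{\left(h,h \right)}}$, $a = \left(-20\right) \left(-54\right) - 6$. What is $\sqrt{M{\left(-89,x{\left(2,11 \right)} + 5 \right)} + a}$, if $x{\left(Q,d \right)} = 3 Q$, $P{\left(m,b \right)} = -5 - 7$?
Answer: $\frac{7 \sqrt{789}}{6} \approx 32.771$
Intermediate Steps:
$P{\left(m,b \right)} = -12$
$a = 1074$ ($a = 1080 - 6 = 1074$)
$M{\left(f,h \right)} = - \frac{1}{12}$ ($M{\left(f,h \right)} = \frac{1}{-12} = - \frac{1}{12}$)
$\sqrt{M{\left(-89,x{\left(2,11 \right)} + 5 \right)} + a} = \sqrt{- \frac{1}{12} + 1074} = \sqrt{\frac{12887}{12}} = \frac{7 \sqrt{789}}{6}$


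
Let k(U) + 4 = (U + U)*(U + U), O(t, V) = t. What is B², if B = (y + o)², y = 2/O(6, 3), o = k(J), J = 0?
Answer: 14641/81 ≈ 180.75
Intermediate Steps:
k(U) = -4 + 4*U² (k(U) = -4 + (U + U)*(U + U) = -4 + (2*U)*(2*U) = -4 + 4*U²)
o = -4 (o = -4 + 4*0² = -4 + 4*0 = -4 + 0 = -4)
y = ⅓ (y = 2/6 = 2*(⅙) = ⅓ ≈ 0.33333)
B = 121/9 (B = (⅓ - 4)² = (-11/3)² = 121/9 ≈ 13.444)
B² = (121/9)² = 14641/81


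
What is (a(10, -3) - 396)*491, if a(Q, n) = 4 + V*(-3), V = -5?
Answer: -185107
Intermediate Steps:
a(Q, n) = 19 (a(Q, n) = 4 - 5*(-3) = 4 + 15 = 19)
(a(10, -3) - 396)*491 = (19 - 396)*491 = -377*491 = -185107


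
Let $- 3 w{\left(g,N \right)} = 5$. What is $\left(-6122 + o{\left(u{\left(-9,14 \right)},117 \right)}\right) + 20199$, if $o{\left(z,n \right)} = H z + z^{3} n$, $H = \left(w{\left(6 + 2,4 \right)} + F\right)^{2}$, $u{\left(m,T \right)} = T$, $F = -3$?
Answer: $\frac{3018869}{9} \approx 3.3543 \cdot 10^{5}$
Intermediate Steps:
$w{\left(g,N \right)} = - \frac{5}{3}$ ($w{\left(g,N \right)} = \left(- \frac{1}{3}\right) 5 = - \frac{5}{3}$)
$H = \frac{196}{9}$ ($H = \left(- \frac{5}{3} - 3\right)^{2} = \left(- \frac{14}{3}\right)^{2} = \frac{196}{9} \approx 21.778$)
$o{\left(z,n \right)} = \frac{196 z}{9} + n z^{3}$ ($o{\left(z,n \right)} = \frac{196 z}{9} + z^{3} n = \frac{196 z}{9} + n z^{3}$)
$\left(-6122 + o{\left(u{\left(-9,14 \right)},117 \right)}\right) + 20199 = \left(-6122 + 14 \left(\frac{196}{9} + 117 \cdot 14^{2}\right)\right) + 20199 = \left(-6122 + 14 \left(\frac{196}{9} + 117 \cdot 196\right)\right) + 20199 = \left(-6122 + 14 \left(\frac{196}{9} + 22932\right)\right) + 20199 = \left(-6122 + 14 \cdot \frac{206584}{9}\right) + 20199 = \left(-6122 + \frac{2892176}{9}\right) + 20199 = \frac{2837078}{9} + 20199 = \frac{3018869}{9}$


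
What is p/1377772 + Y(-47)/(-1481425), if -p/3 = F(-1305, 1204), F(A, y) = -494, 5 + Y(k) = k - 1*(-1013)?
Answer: 39610589/92775722050 ≈ 0.00042695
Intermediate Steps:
Y(k) = 1008 + k (Y(k) = -5 + (k - 1*(-1013)) = -5 + (k + 1013) = -5 + (1013 + k) = 1008 + k)
p = 1482 (p = -3*(-494) = 1482)
p/1377772 + Y(-47)/(-1481425) = 1482/1377772 + (1008 - 47)/(-1481425) = 1482*(1/1377772) + 961*(-1/1481425) = 741/688886 - 961/1481425 = 39610589/92775722050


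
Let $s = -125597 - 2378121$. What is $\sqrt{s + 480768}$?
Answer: $5 i \sqrt{80918} \approx 1422.3 i$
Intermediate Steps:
$s = -2503718$ ($s = -125597 - 2378121 = -2503718$)
$\sqrt{s + 480768} = \sqrt{-2503718 + 480768} = \sqrt{-2022950} = 5 i \sqrt{80918}$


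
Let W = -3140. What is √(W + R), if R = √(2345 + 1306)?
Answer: √(-3140 + √3651) ≈ 55.494*I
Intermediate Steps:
R = √3651 ≈ 60.424
√(W + R) = √(-3140 + √3651)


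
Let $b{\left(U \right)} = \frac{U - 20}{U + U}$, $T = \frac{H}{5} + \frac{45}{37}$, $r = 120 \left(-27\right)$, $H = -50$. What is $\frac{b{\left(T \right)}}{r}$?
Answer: $- \frac{71}{140400} \approx -0.0005057$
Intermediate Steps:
$r = -3240$
$T = - \frac{325}{37}$ ($T = - \frac{50}{5} + \frac{45}{37} = \left(-50\right) \frac{1}{5} + 45 \cdot \frac{1}{37} = -10 + \frac{45}{37} = - \frac{325}{37} \approx -8.7838$)
$b{\left(U \right)} = \frac{-20 + U}{2 U}$
$\frac{b{\left(T \right)}}{r} = \frac{\frac{1}{2} \frac{1}{- \frac{325}{37}} \left(-20 - \frac{325}{37}\right)}{-3240} = \frac{1}{2} \left(- \frac{37}{325}\right) \left(- \frac{1065}{37}\right) \left(- \frac{1}{3240}\right) = \frac{213}{130} \left(- \frac{1}{3240}\right) = - \frac{71}{140400}$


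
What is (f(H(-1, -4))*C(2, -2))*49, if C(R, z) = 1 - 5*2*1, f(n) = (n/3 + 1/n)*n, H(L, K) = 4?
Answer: -2793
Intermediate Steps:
f(n) = n*(1/n + n/3) (f(n) = (n*(⅓) + 1/n)*n = (n/3 + 1/n)*n = (1/n + n/3)*n = n*(1/n + n/3))
C(R, z) = -9 (C(R, z) = 1 - 10*1 = 1 - 10 = -9)
(f(H(-1, -4))*C(2, -2))*49 = ((1 + (⅓)*4²)*(-9))*49 = ((1 + (⅓)*16)*(-9))*49 = ((1 + 16/3)*(-9))*49 = ((19/3)*(-9))*49 = -57*49 = -2793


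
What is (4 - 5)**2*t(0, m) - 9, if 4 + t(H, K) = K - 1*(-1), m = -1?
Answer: -13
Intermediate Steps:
t(H, K) = -3 + K (t(H, K) = -4 + (K - 1*(-1)) = -4 + (K + 1) = -4 + (1 + K) = -3 + K)
(4 - 5)**2*t(0, m) - 9 = (4 - 5)**2*(-3 - 1) - 9 = (-1)**2*(-4) - 9 = 1*(-4) - 9 = -4 - 9 = -13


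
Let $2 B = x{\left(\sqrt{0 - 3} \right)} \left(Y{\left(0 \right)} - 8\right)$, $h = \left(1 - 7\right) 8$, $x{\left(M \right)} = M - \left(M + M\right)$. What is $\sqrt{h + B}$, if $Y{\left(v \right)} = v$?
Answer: $2 \sqrt{-12 + i \sqrt{3}} \approx 0.49871 + 6.9461 i$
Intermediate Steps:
$x{\left(M \right)} = - M$ ($x{\left(M \right)} = M - 2 M = - M$)
$h = -48$ ($h = \left(-6\right) 8 = -48$)
$B = 4 i \sqrt{3}$ ($B = \frac{- \sqrt{0 - 3} \left(0 - 8\right)}{2} = \frac{- \sqrt{-3} \left(-8\right)}{2} = \frac{- i \sqrt{3} \left(-8\right)}{2} = \frac{8 i \sqrt{3}}{2} = 4 i \sqrt{3} \approx 6.9282 i$)
$\sqrt{h + B} = \sqrt{-48 + 4 i \sqrt{3}}$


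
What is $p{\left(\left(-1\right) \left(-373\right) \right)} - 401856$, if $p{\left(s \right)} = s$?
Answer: $-401483$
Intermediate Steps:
$p{\left(\left(-1\right) \left(-373\right) \right)} - 401856 = \left(-1\right) \left(-373\right) - 401856 = 373 - 401856 = -401483$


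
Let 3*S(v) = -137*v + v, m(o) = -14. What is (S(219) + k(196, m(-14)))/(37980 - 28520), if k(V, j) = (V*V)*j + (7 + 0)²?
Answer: -547703/9460 ≈ -57.897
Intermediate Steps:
S(v) = -136*v/3 (S(v) = (-137*v + v)/3 = (-136*v)/3 = -136*v/3)
k(V, j) = 49 + j*V² (k(V, j) = V²*j + 7² = j*V² + 49 = 49 + j*V²)
(S(219) + k(196, m(-14)))/(37980 - 28520) = (-136/3*219 + (49 - 14*196²))/(37980 - 28520) = (-9928 + (49 - 14*38416))/9460 = (-9928 + (49 - 537824))*(1/9460) = (-9928 - 537775)*(1/9460) = -547703*1/9460 = -547703/9460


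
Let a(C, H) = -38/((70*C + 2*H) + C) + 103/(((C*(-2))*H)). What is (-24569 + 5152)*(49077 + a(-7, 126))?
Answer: -1200694640513/1260 ≈ -9.5293e+8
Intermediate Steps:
a(C, H) = -38/(2*H + 71*C) - 103/(2*C*H) (a(C, H) = -38/((2*H + 70*C) + C) + 103/(((-2*C)*H)) = -38/(2*H + 71*C) + 103/((-2*C*H)) = -38/(2*H + 71*C) + 103*(-1/(2*C*H)) = -38/(2*H + 71*C) - 103/(2*C*H))
(-24569 + 5152)*(49077 + a(-7, 126)) = (-24569 + 5152)*(49077 + (½)*(-7313*(-7) - 206*126 - 76*(-7)*126)/(-7*126*(2*126 + 71*(-7)))) = -19417*(49077 + (½)*(-⅐)*(1/126)*(51191 - 25956 + 67032)/(252 - 497)) = -19417*(49077 + (½)*(-⅐)*(1/126)*92267/(-245)) = -19417*(49077 + (½)*(-⅐)*(1/126)*(-1/245)*92267) = -19417*(49077 + 269/1260) = -19417*61837289/1260 = -1200694640513/1260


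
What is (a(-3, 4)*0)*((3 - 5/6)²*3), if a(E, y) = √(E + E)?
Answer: 0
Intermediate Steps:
a(E, y) = √2*√E (a(E, y) = √(2*E) = √2*√E)
(a(-3, 4)*0)*((3 - 5/6)²*3) = ((√2*√(-3))*0)*((3 - 5/6)²*3) = ((√2*(I*√3))*0)*((3 - 5*⅙)²*3) = ((I*√6)*0)*((3 - ⅚)²*3) = 0*((13/6)²*3) = 0*((169/36)*3) = 0*(169/12) = 0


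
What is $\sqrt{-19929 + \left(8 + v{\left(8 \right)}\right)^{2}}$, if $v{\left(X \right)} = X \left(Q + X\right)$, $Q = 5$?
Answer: $i \sqrt{7385} \approx 85.936 i$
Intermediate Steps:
$v{\left(X \right)} = X \left(5 + X\right)$
$\sqrt{-19929 + \left(8 + v{\left(8 \right)}\right)^{2}} = \sqrt{-19929 + \left(8 + 8 \left(5 + 8\right)\right)^{2}} = \sqrt{-19929 + \left(8 + 8 \cdot 13\right)^{2}} = \sqrt{-19929 + \left(8 + 104\right)^{2}} = \sqrt{-19929 + 112^{2}} = \sqrt{-19929 + 12544} = \sqrt{-7385} = i \sqrt{7385}$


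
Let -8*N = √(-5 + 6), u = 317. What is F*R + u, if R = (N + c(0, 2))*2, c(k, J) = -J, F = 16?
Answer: 249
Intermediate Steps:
N = -⅛ (N = -√(-5 + 6)/8 = -√1/8 = -⅛*1 = -⅛ ≈ -0.12500)
R = -17/4 (R = (-⅛ - 1*2)*2 = (-⅛ - 2)*2 = -17/8*2 = -17/4 ≈ -4.2500)
F*R + u = 16*(-17/4) + 317 = -68 + 317 = 249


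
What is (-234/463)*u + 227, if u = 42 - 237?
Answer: 150731/463 ≈ 325.55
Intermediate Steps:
u = -195
(-234/463)*u + 227 = -234/463*(-195) + 227 = 45630/463 + 227 = 150731/463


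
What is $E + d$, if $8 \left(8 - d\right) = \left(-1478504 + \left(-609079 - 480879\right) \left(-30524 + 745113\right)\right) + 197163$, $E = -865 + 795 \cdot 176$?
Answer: $\frac{778874391107}{8} \approx 9.7359 \cdot 10^{10}$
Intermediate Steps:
$E = 139055$ ($E = -865 + 139920 = 139055$)
$d = \frac{778873278667}{8}$ ($d = 8 - \frac{\left(-1478504 + \left(-609079 - 480879\right) \left(-30524 + 745113\right)\right) + 197163}{8} = 8 - \frac{\left(-1478504 - 778871997262\right) + 197163}{8} = 8 - \frac{-778873475766 + 197163}{8} = 8 - - \frac{778873278603}{8} = 8 + \frac{778873278603}{8} = \frac{778873278667}{8} \approx 9.7359 \cdot 10^{10}$)
$E + d = 139055 + \frac{778873278667}{8} = \frac{778874391107}{8}$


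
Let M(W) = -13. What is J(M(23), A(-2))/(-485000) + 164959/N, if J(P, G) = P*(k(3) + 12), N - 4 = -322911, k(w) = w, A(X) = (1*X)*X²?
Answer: -15988429627/31321979000 ≈ -0.51045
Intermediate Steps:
A(X) = X³ (A(X) = X*X² = X³)
N = -322907 (N = 4 - 322911 = -322907)
J(P, G) = 15*P (J(P, G) = P*(3 + 12) = P*15 = 15*P)
J(M(23), A(-2))/(-485000) + 164959/N = (15*(-13))/(-485000) + 164959/(-322907) = -195*(-1/485000) + 164959*(-1/322907) = 39/97000 - 164959/322907 = -15988429627/31321979000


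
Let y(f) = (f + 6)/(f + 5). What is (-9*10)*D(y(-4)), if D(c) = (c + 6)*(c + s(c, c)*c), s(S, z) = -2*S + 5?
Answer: -2880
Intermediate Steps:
s(S, z) = 5 - 2*S
y(f) = (6 + f)/(5 + f)
D(c) = (6 + c)*(c + c*(5 - 2*c)) (D(c) = (c + 6)*(c + (5 - 2*c)*c) = (6 + c)*(c + c*(5 - 2*c)))
(-9*10)*D(y(-4)) = (-9*10)*(2*((6 - 4)/(5 - 4))*(18 - ((6 - 4)/(5 - 4))**2 - 3*(6 - 4)/(5 - 4))) = -180*2/1*(18 - (2/1)**2 - 3*2/1) = -180*1*2*(18 - (1*2)**2 - 3*2) = -180*2*(18 - 1*2**2 - 3*2) = -180*2*(18 - 1*4 - 6) = -180*2*(18 - 4 - 6) = -180*2*8 = -90*32 = -2880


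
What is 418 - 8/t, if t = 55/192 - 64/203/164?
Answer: 177277546/454693 ≈ 389.88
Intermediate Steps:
t = 454693/1598016 (t = 55*(1/192) - 64*1/203*(1/164) = 55/192 - 64/203*1/164 = 55/192 - 16/8323 = 454693/1598016 ≈ 0.28454)
418 - 8/t = 418 - 8/454693/1598016 = 418 - 8*1598016/454693 = 418 - 1*12784128/454693 = 418 - 12784128/454693 = 177277546/454693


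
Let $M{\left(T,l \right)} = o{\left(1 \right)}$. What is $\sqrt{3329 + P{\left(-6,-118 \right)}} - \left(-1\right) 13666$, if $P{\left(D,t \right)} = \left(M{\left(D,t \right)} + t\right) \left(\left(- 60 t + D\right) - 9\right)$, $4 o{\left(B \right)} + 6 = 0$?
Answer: $13666 + \frac{i \sqrt{3363754}}{2} \approx 13666.0 + 917.03 i$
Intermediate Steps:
$o{\left(B \right)} = - \frac{3}{2}$ ($o{\left(B \right)} = - \frac{3}{2} + \frac{1}{4} \cdot 0 = - \frac{3}{2} + 0 = - \frac{3}{2}$)
$M{\left(T,l \right)} = - \frac{3}{2}$
$P{\left(D,t \right)} = \left(- \frac{3}{2} + t\right) \left(-9 + D - 60 t\right)$ ($P{\left(D,t \right)} = \left(- \frac{3}{2} + t\right) \left(\left(- 60 t + D\right) - 9\right) = \left(- \frac{3}{2} + t\right) \left(\left(D - 60 t\right) - 9\right) = \left(- \frac{3}{2} + t\right) \left(-9 + D - 60 t\right)$)
$\sqrt{3329 + P{\left(-6,-118 \right)}} - \left(-1\right) 13666 = \sqrt{3329 - \left(\frac{17655}{2} + 835440\right)} - \left(-1\right) 13666 = \sqrt{3329 + \left(\frac{27}{2} - 835440 - 9558 + 9 + 708\right)} - -13666 = \sqrt{3329 + \left(\frac{27}{2} - 835440 - 9558 + 9 + 708\right)} + 13666 = \sqrt{3329 - \frac{1688535}{2}} + 13666 = \sqrt{- \frac{1681877}{2}} + 13666 = \frac{i \sqrt{3363754}}{2} + 13666 = 13666 + \frac{i \sqrt{3363754}}{2}$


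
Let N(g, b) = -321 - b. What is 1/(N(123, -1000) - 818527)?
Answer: -1/817848 ≈ -1.2227e-6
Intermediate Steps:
1/(N(123, -1000) - 818527) = 1/((-321 - 1*(-1000)) - 818527) = 1/((-321 + 1000) - 818527) = 1/(679 - 818527) = 1/(-817848) = -1/817848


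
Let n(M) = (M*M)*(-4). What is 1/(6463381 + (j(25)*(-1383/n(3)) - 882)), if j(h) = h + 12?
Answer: 12/77567045 ≈ 1.5470e-7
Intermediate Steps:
n(M) = -4*M**2 (n(M) = M**2*(-4) = -4*M**2)
j(h) = 12 + h
1/(6463381 + (j(25)*(-1383/n(3)) - 882)) = 1/(6463381 + ((12 + 25)*(-1383/((-4*3**2))) - 882)) = 1/(6463381 + (37*(-1383/((-4*9))) - 882)) = 1/(6463381 + (37*(-1383/(-36)) - 882)) = 1/(6463381 + (37*(-1383*(-1/36)) - 882)) = 1/(6463381 + (37*(461/12) - 882)) = 1/(6463381 + (17057/12 - 882)) = 1/(6463381 + 6473/12) = 1/(77567045/12) = 12/77567045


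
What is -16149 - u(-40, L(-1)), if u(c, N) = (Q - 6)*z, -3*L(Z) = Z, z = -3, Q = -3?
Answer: -16176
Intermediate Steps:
L(Z) = -Z/3
u(c, N) = 27 (u(c, N) = (-3 - 6)*(-3) = -9*(-3) = 27)
-16149 - u(-40, L(-1)) = -16149 - 1*27 = -16149 - 27 = -16176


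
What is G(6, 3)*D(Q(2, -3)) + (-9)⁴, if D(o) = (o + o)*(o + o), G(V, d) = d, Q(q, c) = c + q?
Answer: 6573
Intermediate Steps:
D(o) = 4*o² (D(o) = (2*o)*(2*o) = 4*o²)
G(6, 3)*D(Q(2, -3)) + (-9)⁴ = 3*(4*(-3 + 2)²) + (-9)⁴ = 3*(4*(-1)²) + 6561 = 3*(4*1) + 6561 = 3*4 + 6561 = 12 + 6561 = 6573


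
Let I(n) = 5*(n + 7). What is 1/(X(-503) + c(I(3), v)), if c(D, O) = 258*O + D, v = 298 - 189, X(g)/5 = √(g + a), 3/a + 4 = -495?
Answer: 3514457/99010851354 - 25*I*√1252490/198021702708 ≈ 3.5496e-5 - 1.4129e-7*I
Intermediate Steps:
a = -3/499 (a = 3/(-4 - 495) = 3/(-499) = 3*(-1/499) = -3/499 ≈ -0.0060120)
X(g) = 5*√(-3/499 + g) (X(g) = 5*√(g - 3/499) = 5*√(-3/499 + g))
v = 109
I(n) = 35 + 5*n (I(n) = 5*(7 + n) = 35 + 5*n)
c(D, O) = D + 258*O
1/(X(-503) + c(I(3), v)) = 1/(5*√(-1497 + 249001*(-503))/499 + ((35 + 5*3) + 258*109)) = 1/(5*√(-1497 - 125247503)/499 + ((35 + 15) + 28122)) = 1/(5*√(-125249000)/499 + (50 + 28122)) = 1/(5*(10*I*√1252490)/499 + 28172) = 1/(50*I*√1252490/499 + 28172) = 1/(28172 + 50*I*√1252490/499)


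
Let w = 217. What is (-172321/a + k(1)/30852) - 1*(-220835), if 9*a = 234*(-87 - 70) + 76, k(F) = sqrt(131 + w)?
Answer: 8097803659/36662 + sqrt(87)/15426 ≈ 2.2088e+5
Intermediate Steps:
k(F) = 2*sqrt(87) (k(F) = sqrt(131 + 217) = sqrt(348) = 2*sqrt(87))
a = -36662/9 (a = (234*(-87 - 70) + 76)/9 = (234*(-157) + 76)/9 = (-36738 + 76)/9 = (1/9)*(-36662) = -36662/9 ≈ -4073.6)
(-172321/a + k(1)/30852) - 1*(-220835) = (-172321/(-36662/9) + (2*sqrt(87))/30852) - 1*(-220835) = (-172321*(-9/36662) + (2*sqrt(87))*(1/30852)) + 220835 = (1550889/36662 + sqrt(87)/15426) + 220835 = 8097803659/36662 + sqrt(87)/15426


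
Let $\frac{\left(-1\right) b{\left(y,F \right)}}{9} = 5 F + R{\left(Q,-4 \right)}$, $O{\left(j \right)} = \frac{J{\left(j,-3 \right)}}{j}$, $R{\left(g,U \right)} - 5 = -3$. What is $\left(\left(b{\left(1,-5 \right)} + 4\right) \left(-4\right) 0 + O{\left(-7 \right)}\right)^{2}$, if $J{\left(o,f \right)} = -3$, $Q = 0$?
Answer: $\frac{9}{49} \approx 0.18367$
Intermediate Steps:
$R{\left(g,U \right)} = 2$ ($R{\left(g,U \right)} = 5 - 3 = 2$)
$O{\left(j \right)} = - \frac{3}{j}$
$b{\left(y,F \right)} = -18 - 45 F$ ($b{\left(y,F \right)} = - 9 \left(5 F + 2\right) = - 9 \left(2 + 5 F\right) = -18 - 45 F$)
$\left(\left(b{\left(1,-5 \right)} + 4\right) \left(-4\right) 0 + O{\left(-7 \right)}\right)^{2} = \left(\left(\left(-18 - -225\right) + 4\right) \left(-4\right) 0 - \frac{3}{-7}\right)^{2} = \left(\left(\left(-18 + 225\right) + 4\right) \left(-4\right) 0 - - \frac{3}{7}\right)^{2} = \left(\left(207 + 4\right) \left(-4\right) 0 + \frac{3}{7}\right)^{2} = \left(211 \left(-4\right) 0 + \frac{3}{7}\right)^{2} = \left(\left(-844\right) 0 + \frac{3}{7}\right)^{2} = \left(0 + \frac{3}{7}\right)^{2} = \left(\frac{3}{7}\right)^{2} = \frac{9}{49}$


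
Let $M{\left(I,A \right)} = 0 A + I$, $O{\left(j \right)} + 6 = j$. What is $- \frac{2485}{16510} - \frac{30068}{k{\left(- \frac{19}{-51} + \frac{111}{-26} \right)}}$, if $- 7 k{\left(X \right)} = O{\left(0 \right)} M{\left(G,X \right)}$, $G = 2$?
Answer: $- \frac{173749429}{9906} \approx -17540.0$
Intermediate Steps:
$O{\left(j \right)} = -6 + j$
$M{\left(I,A \right)} = I$ ($M{\left(I,A \right)} = 0 + I = I$)
$k{\left(X \right)} = \frac{12}{7}$ ($k{\left(X \right)} = - \frac{\left(-6 + 0\right) 2}{7} = - \frac{\left(-6\right) 2}{7} = \left(- \frac{1}{7}\right) \left(-12\right) = \frac{12}{7}$)
$- \frac{2485}{16510} - \frac{30068}{k{\left(- \frac{19}{-51} + \frac{111}{-26} \right)}} = - \frac{2485}{16510} - \frac{30068}{\frac{12}{7}} = \left(-2485\right) \frac{1}{16510} - \frac{52619}{3} = - \frac{497}{3302} - \frac{52619}{3} = - \frac{173749429}{9906}$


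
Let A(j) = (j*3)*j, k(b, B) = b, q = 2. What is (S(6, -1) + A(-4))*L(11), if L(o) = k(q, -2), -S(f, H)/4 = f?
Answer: 48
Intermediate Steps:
A(j) = 3*j² (A(j) = (3*j)*j = 3*j²)
S(f, H) = -4*f
L(o) = 2
(S(6, -1) + A(-4))*L(11) = (-4*6 + 3*(-4)²)*2 = (-24 + 3*16)*2 = (-24 + 48)*2 = 24*2 = 48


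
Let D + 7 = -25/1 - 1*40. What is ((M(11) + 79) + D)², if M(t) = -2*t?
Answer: 225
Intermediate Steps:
D = -72 (D = -7 + (-25/1 - 1*40) = -7 + (-25*1 - 40) = -7 + (-25 - 40) = -7 - 65 = -72)
((M(11) + 79) + D)² = ((-2*11 + 79) - 72)² = ((-22 + 79) - 72)² = (57 - 72)² = (-15)² = 225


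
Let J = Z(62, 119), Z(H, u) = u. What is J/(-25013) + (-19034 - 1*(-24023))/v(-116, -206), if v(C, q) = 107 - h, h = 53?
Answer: 41594477/450234 ≈ 92.384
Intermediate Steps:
J = 119
v(C, q) = 54 (v(C, q) = 107 - 1*53 = 107 - 53 = 54)
J/(-25013) + (-19034 - 1*(-24023))/v(-116, -206) = 119/(-25013) + (-19034 - 1*(-24023))/54 = 119*(-1/25013) + (-19034 + 24023)*(1/54) = -119/25013 + 4989*(1/54) = -119/25013 + 1663/18 = 41594477/450234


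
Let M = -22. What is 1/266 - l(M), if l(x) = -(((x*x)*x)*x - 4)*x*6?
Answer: -8225056223/266 ≈ -3.0921e+7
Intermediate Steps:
l(x) = -6*x*(-4 + x**4) (l(x) = -((x**2*x)*x - 4)*x*6 = -(x**3*x - 4)*x*6 = -(x**4 - 4)*x*6 = -(-4 + x**4)*x*6 = -x*(-4 + x**4)*6 = -6*x*(-4 + x**4))
1/266 - l(M) = 1/266 - 6*(-22)*(4 - 1*(-22)**4) = 1/266 - 6*(-22)*(4 - 1*234256) = 1/266 - 6*(-22)*(4 - 234256) = 1/266 - 6*(-22)*(-234252) = 1/266 - 1*30921264 = 1/266 - 30921264 = -8225056223/266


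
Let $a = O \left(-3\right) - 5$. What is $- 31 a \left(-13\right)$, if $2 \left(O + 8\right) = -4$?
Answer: $10075$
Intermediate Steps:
$O = -10$ ($O = -8 + \frac{1}{2} \left(-4\right) = -8 - 2 = -10$)
$a = 25$ ($a = \left(-10\right) \left(-3\right) - 5 = 30 - 5 = 25$)
$- 31 a \left(-13\right) = \left(-31\right) 25 \left(-13\right) = \left(-775\right) \left(-13\right) = 10075$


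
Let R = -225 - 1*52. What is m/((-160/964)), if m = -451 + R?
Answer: 21931/5 ≈ 4386.2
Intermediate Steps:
R = -277 (R = -225 - 52 = -277)
m = -728 (m = -451 - 277 = -728)
m/((-160/964)) = -728/((-160/964)) = -728/((-160*1/964)) = -728/(-40/241) = -728*(-241/40) = 21931/5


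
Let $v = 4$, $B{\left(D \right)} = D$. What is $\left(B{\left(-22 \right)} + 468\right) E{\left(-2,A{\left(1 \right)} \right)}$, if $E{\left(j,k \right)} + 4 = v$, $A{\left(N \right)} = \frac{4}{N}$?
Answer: $0$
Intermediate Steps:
$E{\left(j,k \right)} = 0$ ($E{\left(j,k \right)} = -4 + 4 = 0$)
$\left(B{\left(-22 \right)} + 468\right) E{\left(-2,A{\left(1 \right)} \right)} = \left(-22 + 468\right) 0 = 446 \cdot 0 = 0$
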